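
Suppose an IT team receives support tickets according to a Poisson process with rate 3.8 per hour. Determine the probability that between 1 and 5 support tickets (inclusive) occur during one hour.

With mean μ = 3.8 per hour,
P(1 ≤ N ≤ 5) = Σ_{j=1}^{5} e^(−3.8) · 3.8^j/j! ≈ 0.7932.

0.7932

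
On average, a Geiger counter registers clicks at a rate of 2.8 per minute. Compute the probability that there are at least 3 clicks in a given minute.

With mean μ = 2.8 per minute,
P(N ≥ 3) = 1 − P(N ≤ 2) = 1 − Σ_{j=0}^{2} e^(−μ) μ^j/j! ≈ 0.5305.

0.5305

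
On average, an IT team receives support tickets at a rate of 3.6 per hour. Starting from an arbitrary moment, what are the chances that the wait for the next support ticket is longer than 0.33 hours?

0.3048

The wait for the next event is exponential with rate λ = 3.6 per hour.
P(T > 0.33) = e^(−λt) = e^(−3.6 × 0.33) = e^(−1.188) ≈ 0.3048.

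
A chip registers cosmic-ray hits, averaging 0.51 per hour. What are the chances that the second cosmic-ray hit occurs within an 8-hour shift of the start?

0.9141

Over the interval, μ = 0.51 × 8 = 4.08 (an 8-hour shift = 8 hours).
The second arrival falls in the interval iff at least 2 events occur there: P(S_2 ≤ t) = P(N ≥ 2) = 1 − P(N ≤ 1) ≈ 0.9141.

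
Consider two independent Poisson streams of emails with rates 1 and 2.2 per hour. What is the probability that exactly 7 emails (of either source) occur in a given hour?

Independent Poisson processes superpose: combined rate λ = 1 + 2.2 = 3.2 per hour.
So μ = 3.2.
P(N = 7) = e^(−3.2) · 3.2^7/7! ≈ 0.0278.

0.0278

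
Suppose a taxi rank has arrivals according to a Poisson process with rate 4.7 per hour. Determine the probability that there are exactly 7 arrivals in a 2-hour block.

0.1064

Over the interval, μ = 4.7 × 2 = 9.4 (a 2-hour block = 2 hours).
P(N = 7) = e^(−μ) μ^7/7! = e^(−9.4) · 9.4^7/5040 ≈ 0.1064.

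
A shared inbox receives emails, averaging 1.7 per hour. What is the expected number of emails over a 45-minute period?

1.275

E[N] = λt = 1.7 × 0.75 = 1.275 (a 45-minute period = 0.75 hours).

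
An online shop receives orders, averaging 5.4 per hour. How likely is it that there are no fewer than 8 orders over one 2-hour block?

Over the interval, μ = 5.4 × 2 = 10.8 (a 2-hour block = 2 hours).
P(N ≥ 8) = 1 − P(N ≤ 7) = 1 − Σ_{j=0}^{7} e^(−μ) μ^j/j! ≈ 0.8434.

0.8434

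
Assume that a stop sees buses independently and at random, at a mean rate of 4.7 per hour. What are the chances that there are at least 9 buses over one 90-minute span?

Over the interval, μ = 4.7 × 1.5 = 7.05 (a 90-minute span = 1.5 hours).
P(N ≥ 9) = 1 − P(N ≤ 8) = 1 − Σ_{j=0}^{8} e^(−μ) μ^j/j! ≈ 0.2775.

0.2775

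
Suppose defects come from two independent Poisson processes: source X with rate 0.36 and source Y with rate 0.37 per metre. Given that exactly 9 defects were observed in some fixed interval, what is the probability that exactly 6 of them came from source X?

0.1573

Given the total, each event is independently from source X with probability p = λ_X/(λ_X+λ_Y) = 0.36/0.73 ≈ 0.4932.
So K ~ Binomial(9, 0.36/0.73): P(K = 6) = C(9,6) · (0.36/0.73)^6 · (0.37/0.73)^3 ≈ 0.1573.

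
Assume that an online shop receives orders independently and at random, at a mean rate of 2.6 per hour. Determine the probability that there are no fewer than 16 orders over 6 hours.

Over the interval, μ = 2.6 × 6 = 15.6 (6 hours).
P(N ≥ 16) = 1 − P(N ≤ 15) = 1 − Σ_{j=0}^{15} e^(−μ) μ^j/j! ≈ 0.4931.

0.4931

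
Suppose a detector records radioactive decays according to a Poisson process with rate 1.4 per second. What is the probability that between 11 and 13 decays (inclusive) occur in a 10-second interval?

Over the interval, μ = 1.4 × 10 = 14 (a 10-second interval = 10 seconds).
P(11 ≤ N ≤ 13) = Σ_{j=11}^{13} e^(−14) · 14^j/j! ≈ 0.2888.

0.2888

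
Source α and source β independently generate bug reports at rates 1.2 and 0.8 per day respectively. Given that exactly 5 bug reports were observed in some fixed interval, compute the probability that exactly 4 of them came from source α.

Given the total, each event is independently from source α with probability p = λ_α/(λ_α+λ_β) = 1.2/2 = 0.6000.
So K ~ Binomial(5, 1.2/2): P(K = 4) = C(5,4) · (1.2/2)^4 · (0.8/2)^1 ≈ 0.2592.

0.2592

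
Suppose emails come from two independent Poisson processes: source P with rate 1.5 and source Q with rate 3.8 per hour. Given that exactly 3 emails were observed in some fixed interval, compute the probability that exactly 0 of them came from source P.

Given the total, each event is independently from source P with probability p = λ_P/(λ_P+λ_Q) = 1.5/5.3 ≈ 0.2830.
So K ~ Binomial(3, 1.5/5.3): P(K = 0) = C(3,0) · (1.5/5.3)^0 · (3.8/5.3)^3 ≈ 0.3686.

0.3686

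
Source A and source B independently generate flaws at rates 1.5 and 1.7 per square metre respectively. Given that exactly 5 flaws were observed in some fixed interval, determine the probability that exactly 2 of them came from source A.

Given the total, each event is independently from source A with probability p = λ_A/(λ_A+λ_B) = 1.5/3.2 ≈ 0.4688.
So K ~ Binomial(5, 1.5/3.2): P(K = 2) = C(5,2) · (1.5/3.2)^2 · (1.7/3.2)^3 ≈ 0.3294.

0.3294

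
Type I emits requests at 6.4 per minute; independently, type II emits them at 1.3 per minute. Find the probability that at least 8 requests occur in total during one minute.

0.5044

Independent Poisson processes superpose: combined rate λ = 6.4 + 1.3 = 7.7 per minute.
So μ = 7.7.
P(N ≥ 8) = 1 − P(N ≤ 7) ≈ 0.5044.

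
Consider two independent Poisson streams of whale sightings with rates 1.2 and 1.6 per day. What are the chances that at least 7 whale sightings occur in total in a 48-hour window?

Independent Poisson processes superpose: combined rate λ = 1.2 + 1.6 = 2.8 per day.
Over the interval, μ = 2.8 × 2 = 5.6 (a 48-hour window = 2 days).
P(N ≥ 7) = 1 − P(N ≤ 6) ≈ 0.3297.

0.3297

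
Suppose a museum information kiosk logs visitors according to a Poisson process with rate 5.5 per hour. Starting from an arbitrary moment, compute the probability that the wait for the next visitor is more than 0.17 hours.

0.3926

The wait for the next event is exponential with rate λ = 5.5 per hour.
P(T > 0.17) = e^(−λt) = e^(−5.5 × 0.17) = e^(−0.935) ≈ 0.3926.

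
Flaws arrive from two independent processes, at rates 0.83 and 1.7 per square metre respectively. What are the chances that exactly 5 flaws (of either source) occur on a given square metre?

Independent Poisson processes superpose: combined rate λ = 0.83 + 1.7 = 2.53 per square metre.
So μ = 2.53.
P(N = 5) = e^(−2.53) · 2.53^5/5! ≈ 0.0688.

0.0688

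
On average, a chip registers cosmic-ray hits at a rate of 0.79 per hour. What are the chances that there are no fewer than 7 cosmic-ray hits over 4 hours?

0.0422

Over the interval, μ = 0.79 × 4 = 3.16 (4 hours).
P(N ≥ 7) = 1 − P(N ≤ 6) = 1 − Σ_{j=0}^{6} e^(−μ) μ^j/j! ≈ 0.0422.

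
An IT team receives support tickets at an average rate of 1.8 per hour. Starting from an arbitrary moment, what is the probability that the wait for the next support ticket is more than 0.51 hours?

0.3993

The wait for the next event is exponential with rate λ = 1.8 per hour.
P(T > 0.51) = e^(−λt) = e^(−1.8 × 0.51) = e^(−0.918) ≈ 0.3993.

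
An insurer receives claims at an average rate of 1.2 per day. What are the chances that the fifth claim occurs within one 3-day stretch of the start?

0.2936

Over the interval, μ = 1.2 × 3 = 3.6 (a 3-day stretch = 3 days).
The fifth arrival falls in the interval iff at least 5 events occur there: P(S_5 ≤ t) = P(N ≥ 5) = 1 − P(N ≤ 4) ≈ 0.2936.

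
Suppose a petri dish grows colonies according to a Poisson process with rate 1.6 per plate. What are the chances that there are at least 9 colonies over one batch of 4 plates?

Over the interval, μ = 1.6 × 4 = 6.4 (a batch of 4 plates = 4 plates).
P(N ≥ 9) = 1 − P(N ≤ 8) = 1 − Σ_{j=0}^{8} e^(−μ) μ^j/j! ≈ 0.1967.

0.1967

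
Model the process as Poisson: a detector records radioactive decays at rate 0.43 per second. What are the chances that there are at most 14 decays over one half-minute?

Over the interval, μ = 0.43 × 30 = 12.9 (a half-minute = 30 seconds).
P(N ≤ 14) = Σ_{j=0}^{14} e^(−μ) μ^j/j! ≈ 0.6853.

0.6853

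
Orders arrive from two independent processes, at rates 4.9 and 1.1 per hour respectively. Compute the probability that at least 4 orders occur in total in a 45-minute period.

Independent Poisson processes superpose: combined rate λ = 4.9 + 1.1 = 6 per hour.
Over the interval, μ = 6 × 0.75 = 4.5 (a 45-minute period = 0.75 hours).
P(N ≥ 4) = 1 − P(N ≤ 3) ≈ 0.6577.

0.6577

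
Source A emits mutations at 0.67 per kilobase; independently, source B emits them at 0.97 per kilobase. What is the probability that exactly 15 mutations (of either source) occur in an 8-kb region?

Independent Poisson processes superpose: combined rate λ = 0.67 + 0.97 = 1.64 per kilobase.
Over the interval, μ = 1.64 × 8 = 13.12 (an 8-kb region = 8 kilobases).
P(N = 15) = e^(−13.12) · 13.12^15/15! ≈ 0.0901.

0.0901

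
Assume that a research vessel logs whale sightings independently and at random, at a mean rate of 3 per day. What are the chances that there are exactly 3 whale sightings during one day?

0.2240

With mean μ = 3 per day,
P(N = 3) = e^(−μ) μ^3/3! = e^(−3) · 3^3/6 ≈ 0.2240.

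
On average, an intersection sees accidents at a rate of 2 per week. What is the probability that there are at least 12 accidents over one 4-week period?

0.1119

Over the interval, μ = 2 × 4 = 8 (a 4-week period = 4 weeks).
P(N ≥ 12) = 1 − P(N ≤ 11) = 1 − Σ_{j=0}^{11} e^(−μ) μ^j/j! ≈ 0.1119.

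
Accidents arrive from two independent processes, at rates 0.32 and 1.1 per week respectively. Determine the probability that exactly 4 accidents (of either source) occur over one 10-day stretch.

Independent Poisson processes superpose: combined rate λ = 0.32 + 1.1 = 1.42 per week.
Over the interval, μ = 1.42 × 10/7 ≈ 2.02857 (a 10-day stretch = 10/7 weeks).
P(N = 4) = e^(−2.02857) · 2.02857^4/4! ≈ 0.0928.

0.0928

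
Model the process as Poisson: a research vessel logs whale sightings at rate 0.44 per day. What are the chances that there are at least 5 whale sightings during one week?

Over the interval, μ = 0.44 × 7 = 3.08 (a week = 7 days).
P(N ≥ 5) = 1 − P(N ≤ 4) = 1 − Σ_{j=0}^{4} e^(−μ) μ^j/j! ≈ 0.1984.

0.1984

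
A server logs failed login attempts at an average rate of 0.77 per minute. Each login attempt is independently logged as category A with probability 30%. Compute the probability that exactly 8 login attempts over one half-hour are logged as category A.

0.1290

Thinning: the login attempts that are logged as category A themselves form a Poisson process with rate 0.3 × 0.77 = 0.231 per minute.
Over the interval, μ = 0.231 × 30 = 6.93 (a half-hour = 30 minutes).
P(N = 8) = e^(−6.93) · 6.93^8/8! ≈ 0.1290.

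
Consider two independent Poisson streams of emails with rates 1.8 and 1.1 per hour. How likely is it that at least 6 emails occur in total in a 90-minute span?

0.2717

Independent Poisson processes superpose: combined rate λ = 1.8 + 1.1 = 2.9 per hour.
Over the interval, μ = 2.9 × 1.5 = 4.35 (a 90-minute span = 1.5 hours).
P(N ≥ 6) = 1 − P(N ≤ 5) ≈ 0.2717.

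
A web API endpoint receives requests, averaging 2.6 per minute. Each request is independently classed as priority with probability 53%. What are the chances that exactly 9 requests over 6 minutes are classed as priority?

0.1277

Thinning: the requests that are classed as priority themselves form a Poisson process with rate 0.53 × 2.6 = 1.378 per minute.
Over the interval, μ = 1.378 × 6 = 8.268 (6 minutes).
P(N = 9) = e^(−8.268) · 8.268^9/9! ≈ 0.1277.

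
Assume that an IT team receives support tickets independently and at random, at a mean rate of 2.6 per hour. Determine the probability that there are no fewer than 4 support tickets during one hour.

With mean μ = 2.6 per hour,
P(N ≥ 4) = 1 − P(N ≤ 3) = 1 − Σ_{j=0}^{3} e^(−μ) μ^j/j! ≈ 0.2640.

0.2640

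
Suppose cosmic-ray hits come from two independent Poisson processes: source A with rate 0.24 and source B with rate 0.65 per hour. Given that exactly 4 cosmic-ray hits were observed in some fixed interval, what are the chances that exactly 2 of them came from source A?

Given the total, each event is independently from source A with probability p = λ_A/(λ_A+λ_B) = 0.24/0.89 ≈ 0.2697.
So K ~ Binomial(4, 0.24/0.89): P(K = 2) = C(4,2) · (0.24/0.89)^2 · (0.65/0.89)^2 ≈ 0.2327.

0.2327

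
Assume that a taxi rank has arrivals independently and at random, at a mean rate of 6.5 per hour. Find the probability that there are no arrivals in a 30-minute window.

Over the interval, μ = 6.5 × 0.5 = 3.25 (a 30-minute window = 0.5 hours).
P(N = 0) = e^(−μ) μ^0/0! = e^(−3.25) · 3.25^0/1 ≈ 0.0388.

0.0388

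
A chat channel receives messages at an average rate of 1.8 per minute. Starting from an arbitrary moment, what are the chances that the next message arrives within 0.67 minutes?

0.7006

Inter-arrival times are exponential with rate λ = 1.8 per minute.
P(T ≤ 0.67) = 1 − e^(−λt) = 1 − e^(−1.8 × 0.67) = 1 − e^(−1.206) ≈ 0.7006.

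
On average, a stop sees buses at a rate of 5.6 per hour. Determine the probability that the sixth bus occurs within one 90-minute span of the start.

Over the interval, μ = 5.6 × 1.5 = 8.4 (a 90-minute span = 1.5 hours).
The sixth arrival falls in the interval iff at least 6 events occur there: P(S_6 ≤ t) = P(N ≥ 6) = 1 − P(N ≤ 5) ≈ 0.8427.

0.8427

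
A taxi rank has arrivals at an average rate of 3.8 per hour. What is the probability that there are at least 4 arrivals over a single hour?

With mean μ = 3.8 per hour,
P(N ≥ 4) = 1 − P(N ≤ 3) = 1 − Σ_{j=0}^{3} e^(−μ) μ^j/j! ≈ 0.5265.

0.5265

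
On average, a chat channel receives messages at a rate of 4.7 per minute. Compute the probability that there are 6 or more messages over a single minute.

With mean μ = 4.7 per minute,
P(N ≥ 6) = 1 − P(N ≤ 5) = 1 − Σ_{j=0}^{5} e^(−μ) μ^j/j! ≈ 0.3316.

0.3316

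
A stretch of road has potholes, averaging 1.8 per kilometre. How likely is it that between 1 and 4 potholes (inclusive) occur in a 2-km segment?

0.6791

Over the interval, μ = 1.8 × 2 = 3.6 (a 2-km segment = 2 kilometres).
P(1 ≤ N ≤ 4) = Σ_{j=1}^{4} e^(−3.6) · 3.6^j/j! ≈ 0.6791.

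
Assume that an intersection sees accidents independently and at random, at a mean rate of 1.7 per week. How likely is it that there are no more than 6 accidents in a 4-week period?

Over the interval, μ = 1.7 × 4 = 6.8 (a 4-week period = 4 weeks).
P(N ≤ 6) = Σ_{j=0}^{6} e^(−μ) μ^j/j! ≈ 0.4799.

0.4799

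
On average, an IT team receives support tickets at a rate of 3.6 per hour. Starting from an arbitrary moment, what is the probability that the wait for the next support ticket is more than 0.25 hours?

0.4066

The wait for the next event is exponential with rate λ = 3.6 per hour.
P(T > 0.25) = e^(−λt) = e^(−3.6 × 0.25) = e^(−0.9) ≈ 0.4066.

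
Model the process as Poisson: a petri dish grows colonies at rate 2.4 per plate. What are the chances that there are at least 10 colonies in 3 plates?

0.1904

Over the interval, μ = 2.4 × 3 = 7.2 (3 plates).
P(N ≥ 10) = 1 − P(N ≤ 9) = 1 − Σ_{j=0}^{9} e^(−μ) μ^j/j! ≈ 0.1904.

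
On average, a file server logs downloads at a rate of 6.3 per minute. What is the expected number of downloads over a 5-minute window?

31.5

E[N] = λt = 6.3 × 5 = 31.5 (a 5-minute window = 5 minutes).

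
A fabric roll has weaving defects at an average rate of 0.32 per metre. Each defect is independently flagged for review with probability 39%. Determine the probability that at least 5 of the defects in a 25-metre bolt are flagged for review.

0.2053

Thinning: the defects that are flagged for review themselves form a Poisson process with rate 0.39 × 0.32 = 0.1248 per metre.
Over the interval, μ = 0.1248 × 25 = 3.12 (a 25-metre bolt = 25 metres).
P(N ≥ 5) = 1 − P(N ≤ 4) ≈ 0.2053.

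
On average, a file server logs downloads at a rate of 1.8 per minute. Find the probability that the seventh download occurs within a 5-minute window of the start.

0.7932

Over the interval, μ = 1.8 × 5 = 9 (a 5-minute window = 5 minutes).
The seventh arrival falls in the interval iff at least 7 events occur there: P(S_7 ≤ t) = P(N ≥ 7) = 1 − P(N ≤ 6) ≈ 0.7932.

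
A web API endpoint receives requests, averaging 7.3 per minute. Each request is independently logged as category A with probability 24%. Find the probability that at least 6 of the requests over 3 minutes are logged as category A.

Thinning: the requests that are logged as category A themselves form a Poisson process with rate 0.24 × 7.3 = 1.752 per minute.
Over the interval, μ = 1.752 × 3 = 5.256 (3 minutes).
P(N ≥ 6) = 1 − P(N ≤ 5) ≈ 0.4289.

0.4289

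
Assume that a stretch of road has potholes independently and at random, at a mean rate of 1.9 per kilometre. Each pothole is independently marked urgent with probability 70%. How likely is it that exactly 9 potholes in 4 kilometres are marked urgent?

0.0460

Thinning: the potholes that are marked urgent themselves form a Poisson process with rate 0.7 × 1.9 = 1.33 per kilometre.
Over the interval, μ = 1.33 × 4 = 5.32 (4 kilometres).
P(N = 9) = e^(−5.32) · 5.32^9/9! ≈ 0.0460.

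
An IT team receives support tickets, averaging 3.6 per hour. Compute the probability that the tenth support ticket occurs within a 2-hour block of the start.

Over the interval, μ = 3.6 × 2 = 7.2 (a 2-hour block = 2 hours).
The tenth arrival falls in the interval iff at least 10 events occur there: P(S_10 ≤ t) = P(N ≥ 10) = 1 − P(N ≤ 9) ≈ 0.1904.

0.1904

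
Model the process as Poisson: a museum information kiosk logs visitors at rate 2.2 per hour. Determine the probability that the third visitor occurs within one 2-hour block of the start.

0.8149

Over the interval, μ = 2.2 × 2 = 4.4 (a 2-hour block = 2 hours).
The third arrival falls in the interval iff at least 3 events occur there: P(S_3 ≤ t) = P(N ≥ 3) = 1 − P(N ≤ 2) ≈ 0.8149.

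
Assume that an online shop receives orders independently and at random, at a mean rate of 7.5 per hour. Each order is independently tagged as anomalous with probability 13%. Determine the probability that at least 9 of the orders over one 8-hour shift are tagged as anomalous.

Thinning: the orders that are tagged as anomalous themselves form a Poisson process with rate 0.13 × 7.5 = 0.975 per hour.
Over the interval, μ = 0.975 × 8 = 7.8 (an 8-hour shift = 8 hours).
P(N ≥ 9) = 1 − P(N ≤ 8) ≈ 0.3796.

0.3796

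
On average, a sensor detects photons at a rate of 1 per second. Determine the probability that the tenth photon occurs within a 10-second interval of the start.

0.5421

Over the interval, μ = 1 × 10 = 10 (a 10-second interval = 10 seconds).
The tenth arrival falls in the interval iff at least 10 events occur there: P(S_10 ≤ t) = P(N ≥ 10) = 1 − P(N ≤ 9) ≈ 0.5421.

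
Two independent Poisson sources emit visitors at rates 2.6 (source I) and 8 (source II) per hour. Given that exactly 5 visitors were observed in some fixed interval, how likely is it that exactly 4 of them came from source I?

Given the total, each event is independently from source I with probability p = λ_I/(λ_I+λ_II) = 2.6/10.6 ≈ 0.2453.
So K ~ Binomial(5, 2.6/10.6): P(K = 4) = C(5,4) · (2.6/10.6)^4 · (8/10.6)^1 ≈ 0.0137.

0.0137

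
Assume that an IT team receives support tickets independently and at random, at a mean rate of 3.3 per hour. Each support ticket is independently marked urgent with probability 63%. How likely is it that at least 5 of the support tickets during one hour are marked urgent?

0.0601

Thinning: the support tickets that are marked urgent themselves form a Poisson process with rate 0.63 × 3.3 = 2.079 per hour.
So μ = 2.079.
P(N ≥ 5) = 1 − P(N ≤ 4) ≈ 0.0601.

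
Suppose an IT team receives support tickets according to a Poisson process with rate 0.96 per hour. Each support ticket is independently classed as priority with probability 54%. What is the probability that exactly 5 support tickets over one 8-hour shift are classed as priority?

0.1616

Thinning: the support tickets that are classed as priority themselves form a Poisson process with rate 0.54 × 0.96 = 0.5184 per hour.
Over the interval, μ = 0.5184 × 8 = 4.1472 (an 8-hour shift = 8 hours).
P(N = 5) = e^(−4.1472) · 4.1472^5/5! ≈ 0.1616.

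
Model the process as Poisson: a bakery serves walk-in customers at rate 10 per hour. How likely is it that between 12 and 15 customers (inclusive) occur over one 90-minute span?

Over the interval, μ = 10 × 1.5 = 15 (a 90-minute span = 1.5 hours).
P(12 ≤ N ≤ 15) = Σ_{j=12}^{15} e^(−15) · 15^j/j! ≈ 0.3833.

0.3833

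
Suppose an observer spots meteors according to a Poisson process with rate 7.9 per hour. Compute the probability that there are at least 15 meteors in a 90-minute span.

Over the interval, μ = 7.9 × 1.5 = 11.85 (a 90-minute span = 1.5 hours).
P(N ≥ 15) = 1 − P(N ≤ 14) = 1 − Σ_{j=0}^{14} e^(−μ) μ^j/j! ≈ 0.2146.

0.2146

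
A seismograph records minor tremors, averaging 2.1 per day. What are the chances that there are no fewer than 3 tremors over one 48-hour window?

0.7898

Over the interval, μ = 2.1 × 2 = 4.2 (a 48-hour window = 2 days).
P(N ≥ 3) = 1 − P(N ≤ 2) = 1 − Σ_{j=0}^{2} e^(−μ) μ^j/j! ≈ 0.7898.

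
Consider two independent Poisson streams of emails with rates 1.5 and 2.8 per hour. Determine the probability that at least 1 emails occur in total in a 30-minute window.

Independent Poisson processes superpose: combined rate λ = 1.5 + 2.8 = 4.3 per hour.
Over the interval, μ = 4.3 × 0.5 = 2.15 (a 30-minute window = 0.5 hours).
P(N ≥ 1) = 1 − P(N ≤ 0) ≈ 0.8835.

0.8835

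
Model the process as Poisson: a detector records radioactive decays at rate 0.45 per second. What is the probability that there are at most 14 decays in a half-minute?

0.6233

Over the interval, μ = 0.45 × 30 = 13.5 (a half-minute = 30 seconds).
P(N ≤ 14) = Σ_{j=0}^{14} e^(−μ) μ^j/j! ≈ 0.6233.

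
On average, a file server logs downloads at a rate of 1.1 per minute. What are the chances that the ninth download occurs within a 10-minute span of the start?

0.7680

Over the interval, μ = 1.1 × 10 = 11 (a 10-minute span = 10 minutes).
The ninth arrival falls in the interval iff at least 9 events occur there: P(S_9 ≤ t) = P(N ≥ 9) = 1 − P(N ≤ 8) ≈ 0.7680.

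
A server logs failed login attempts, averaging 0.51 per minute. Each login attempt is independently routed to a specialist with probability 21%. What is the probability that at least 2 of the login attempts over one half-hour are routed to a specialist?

0.8305

Thinning: the login attempts that are routed to a specialist themselves form a Poisson process with rate 0.21 × 0.51 = 0.1071 per minute.
Over the interval, μ = 0.1071 × 30 = 3.213 (a half-hour = 30 minutes).
P(N ≥ 2) = 1 − P(N ≤ 1) ≈ 0.8305.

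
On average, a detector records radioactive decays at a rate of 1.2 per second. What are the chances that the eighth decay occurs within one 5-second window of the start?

Over the interval, μ = 1.2 × 5 = 6 (a 5-second window = 5 seconds).
The eighth arrival falls in the interval iff at least 8 events occur there: P(S_8 ≤ t) = P(N ≥ 8) = 1 − P(N ≤ 7) ≈ 0.2560.

0.2560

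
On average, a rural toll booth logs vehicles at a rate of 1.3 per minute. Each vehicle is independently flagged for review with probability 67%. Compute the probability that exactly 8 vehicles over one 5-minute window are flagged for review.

Thinning: the vehicles that are flagged for review themselves form a Poisson process with rate 0.67 × 1.3 = 0.871 per minute.
Over the interval, μ = 0.871 × 5 = 4.355 (a 5-minute window = 5 minutes).
P(N = 8) = e^(−4.355) · 4.355^8/8! ≈ 0.0412.

0.0412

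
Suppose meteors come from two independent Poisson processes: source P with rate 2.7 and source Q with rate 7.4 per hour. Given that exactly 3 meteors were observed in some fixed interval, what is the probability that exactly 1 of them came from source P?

0.4305

Given the total, each event is independently from source P with probability p = λ_P/(λ_P+λ_Q) = 2.7/10.1 ≈ 0.2673.
So K ~ Binomial(3, 2.7/10.1): P(K = 1) = C(3,1) · (2.7/10.1)^1 · (7.4/10.1)^2 ≈ 0.4305.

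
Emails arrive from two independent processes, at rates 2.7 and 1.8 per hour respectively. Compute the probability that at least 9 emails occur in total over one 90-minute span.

0.2389

Independent Poisson processes superpose: combined rate λ = 2.7 + 1.8 = 4.5 per hour.
Over the interval, μ = 4.5 × 1.5 = 6.75 (a 90-minute span = 1.5 hours).
P(N ≥ 9) = 1 − P(N ≤ 8) ≈ 0.2389.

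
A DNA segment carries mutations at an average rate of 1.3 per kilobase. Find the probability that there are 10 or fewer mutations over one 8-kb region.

0.5331

Over the interval, μ = 1.3 × 8 = 10.4 (an 8-kb region = 8 kilobases).
P(N ≤ 10) = Σ_{j=0}^{10} e^(−μ) μ^j/j! ≈ 0.5331.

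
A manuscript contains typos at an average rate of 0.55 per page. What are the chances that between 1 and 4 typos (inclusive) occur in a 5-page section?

Over the interval, μ = 0.55 × 5 = 2.75 (a 5-page section = 5 pages).
P(1 ≤ N ≤ 4) = Σ_{j=1}^{4} e^(−2.75) · 2.75^j/j! ≈ 0.7915.

0.7915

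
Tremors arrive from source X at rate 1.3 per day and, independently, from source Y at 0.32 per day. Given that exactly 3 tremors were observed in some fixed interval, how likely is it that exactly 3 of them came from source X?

0.5168

Given the total, each event is independently from source X with probability p = λ_X/(λ_X+λ_Y) = 1.3/1.62 ≈ 0.8025.
So K ~ Binomial(3, 1.3/1.62): P(K = 3) = C(3,3) · (1.3/1.62)^3 · (0.32/1.62)^0 ≈ 0.5168.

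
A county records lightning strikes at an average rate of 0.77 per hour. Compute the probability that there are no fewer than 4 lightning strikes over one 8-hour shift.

Over the interval, μ = 0.77 × 8 = 6.16 (an 8-hour shift = 8 hours).
P(N ≥ 4) = 1 − P(N ≤ 3) = 1 − Σ_{j=0}^{3} e^(−μ) μ^j/j! ≈ 0.8625.

0.8625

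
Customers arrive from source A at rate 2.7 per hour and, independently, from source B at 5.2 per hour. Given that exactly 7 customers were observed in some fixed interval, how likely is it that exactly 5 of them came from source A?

Given the total, each event is independently from source A with probability p = λ_A/(λ_A+λ_B) = 2.7/7.9 ≈ 0.3418.
So K ~ Binomial(7, 2.7/7.9): P(K = 5) = C(7,5) · (2.7/7.9)^5 · (5.2/7.9)^2 ≈ 0.0424.

0.0424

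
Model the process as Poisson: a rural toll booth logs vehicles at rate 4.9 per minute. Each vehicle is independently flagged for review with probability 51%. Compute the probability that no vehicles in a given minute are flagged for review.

0.0822

Thinning: the vehicles that are flagged for review themselves form a Poisson process with rate 0.51 × 4.9 = 2.499 per minute.
So μ = 2.499.
P(N = 0) = e^(−2.499) · 2.499^0/0! ≈ 0.0822.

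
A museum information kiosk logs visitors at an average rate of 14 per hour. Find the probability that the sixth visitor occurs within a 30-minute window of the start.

Over the interval, μ = 14 × 0.5 = 7 (a 30-minute window = 0.5 hours).
The sixth arrival falls in the interval iff at least 6 events occur there: P(S_6 ≤ t) = P(N ≥ 6) = 1 − P(N ≤ 5) ≈ 0.6993.

0.6993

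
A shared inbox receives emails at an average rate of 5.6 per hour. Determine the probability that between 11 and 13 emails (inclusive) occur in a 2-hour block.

Over the interval, μ = 5.6 × 2 = 11.2 (a 2-hour block = 2 hours).
P(11 ≤ N ≤ 13) = Σ_{j=11}^{13} e^(−11.2) · 11.2^j/j! ≈ 0.3262.

0.3262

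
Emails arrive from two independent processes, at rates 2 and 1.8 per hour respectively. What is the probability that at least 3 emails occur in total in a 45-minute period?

0.5424

Independent Poisson processes superpose: combined rate λ = 2 + 1.8 = 3.8 per hour.
Over the interval, μ = 3.8 × 0.75 = 2.85 (a 45-minute period = 0.75 hours).
P(N ≥ 3) = 1 − P(N ≤ 2) ≈ 0.5424.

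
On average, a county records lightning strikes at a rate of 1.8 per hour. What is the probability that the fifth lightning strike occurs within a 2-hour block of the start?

Over the interval, μ = 1.8 × 2 = 3.6 (a 2-hour block = 2 hours).
The fifth arrival falls in the interval iff at least 5 events occur there: P(S_5 ≤ t) = P(N ≥ 5) = 1 − P(N ≤ 4) ≈ 0.2936.

0.2936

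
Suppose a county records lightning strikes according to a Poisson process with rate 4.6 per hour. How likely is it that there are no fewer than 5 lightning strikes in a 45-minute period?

0.2651

Over the interval, μ = 4.6 × 0.75 = 3.45 (a 45-minute period = 0.75 hours).
P(N ≥ 5) = 1 − P(N ≤ 4) = 1 − Σ_{j=0}^{4} e^(−μ) μ^j/j! ≈ 0.2651.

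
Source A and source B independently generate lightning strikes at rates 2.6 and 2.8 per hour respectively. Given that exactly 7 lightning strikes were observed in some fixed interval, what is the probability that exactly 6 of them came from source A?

Given the total, each event is independently from source A with probability p = λ_A/(λ_A+λ_B) = 2.6/5.4 ≈ 0.4815.
So K ~ Binomial(7, 2.6/5.4): P(K = 6) = C(7,6) · (2.6/5.4)^6 · (2.8/5.4)^1 ≈ 0.0452.

0.0452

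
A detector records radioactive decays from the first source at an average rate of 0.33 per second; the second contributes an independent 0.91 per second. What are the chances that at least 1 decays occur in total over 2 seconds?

Independent Poisson processes superpose: combined rate λ = 0.33 + 0.91 = 1.24 per second.
Over the interval, μ = 1.24 × 2 = 2.48 (2 seconds).
P(N ≥ 1) = 1 − P(N ≤ 0) ≈ 0.9163.

0.9163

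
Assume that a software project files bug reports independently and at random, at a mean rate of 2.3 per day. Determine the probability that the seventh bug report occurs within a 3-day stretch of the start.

0.5353

Over the interval, μ = 2.3 × 3 = 6.9 (a 3-day stretch = 3 days).
The seventh arrival falls in the interval iff at least 7 events occur there: P(S_7 ≤ t) = P(N ≥ 7) = 1 − P(N ≤ 6) ≈ 0.5353.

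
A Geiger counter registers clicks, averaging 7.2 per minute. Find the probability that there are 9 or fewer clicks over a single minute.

With mean μ = 7.2 per minute,
P(N ≤ 9) = Σ_{j=0}^{9} e^(−μ) μ^j/j! ≈ 0.8096.

0.8096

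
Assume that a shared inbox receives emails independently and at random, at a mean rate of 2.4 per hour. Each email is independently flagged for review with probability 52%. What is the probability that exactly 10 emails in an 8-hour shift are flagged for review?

Thinning: the emails that are flagged for review themselves form a Poisson process with rate 0.52 × 2.4 = 1.248 per hour.
Over the interval, μ = 1.248 × 8 = 9.984 (an 8-hour shift = 8 hours).
P(N = 10) = e^(−9.984) · 9.984^10/10! ≈ 0.1251.

0.1251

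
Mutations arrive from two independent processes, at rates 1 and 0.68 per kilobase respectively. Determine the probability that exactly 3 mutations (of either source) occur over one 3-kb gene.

0.1381

Independent Poisson processes superpose: combined rate λ = 1 + 0.68 = 1.68 per kilobase.
Over the interval, μ = 1.68 × 3 = 5.04 (a 3-kb gene = 3 kilobases).
P(N = 3) = e^(−5.04) · 5.04^3/3! ≈ 0.1381.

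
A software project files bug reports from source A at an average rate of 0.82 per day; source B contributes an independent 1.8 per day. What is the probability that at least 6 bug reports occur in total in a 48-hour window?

Independent Poisson processes superpose: combined rate λ = 0.82 + 1.8 = 2.62 per day.
Over the interval, μ = 2.62 × 2 = 5.24 (a 48-hour window = 2 days).
P(N ≥ 6) = 1 − P(N ≤ 5) ≈ 0.4261.

0.4261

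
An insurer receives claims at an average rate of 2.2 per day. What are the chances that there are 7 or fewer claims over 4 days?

0.3478

Over the interval, μ = 2.2 × 4 = 8.8 (4 days).
P(N ≤ 7) = Σ_{j=0}^{7} e^(−μ) μ^j/j! ≈ 0.3478.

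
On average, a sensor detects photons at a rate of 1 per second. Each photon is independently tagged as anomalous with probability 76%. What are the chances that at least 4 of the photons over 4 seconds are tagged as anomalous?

Thinning: the photons that are tagged as anomalous themselves form a Poisson process with rate 0.76 × 1 = 0.76 per second.
Over the interval, μ = 0.76 × 4 = 3.04 (4 seconds).
P(N ≥ 4) = 1 − P(N ≤ 3) ≈ 0.3617.

0.3617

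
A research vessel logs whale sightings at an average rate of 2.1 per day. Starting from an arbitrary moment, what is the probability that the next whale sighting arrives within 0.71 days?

Inter-arrival times are exponential with rate λ = 2.1 per day.
P(T ≤ 0.71) = 1 − e^(−λt) = 1 − e^(−2.1 × 0.71) = 1 − e^(−1.491) ≈ 0.7749.

0.7749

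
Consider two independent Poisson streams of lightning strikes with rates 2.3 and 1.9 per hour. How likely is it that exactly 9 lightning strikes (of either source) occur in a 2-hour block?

Independent Poisson processes superpose: combined rate λ = 2.3 + 1.9 = 4.2 per hour.
Over the interval, μ = 4.2 × 2 = 8.4 (a 2-hour block = 2 hours).
P(N = 9) = e^(−8.4) · 8.4^9/9! ≈ 0.1290.

0.1290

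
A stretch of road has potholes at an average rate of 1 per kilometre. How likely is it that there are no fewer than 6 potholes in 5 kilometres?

0.3840

Over the interval, μ = 1 × 5 = 5 (5 kilometres).
P(N ≥ 6) = 1 − P(N ≤ 5) = 1 − Σ_{j=0}^{5} e^(−μ) μ^j/j! ≈ 0.3840.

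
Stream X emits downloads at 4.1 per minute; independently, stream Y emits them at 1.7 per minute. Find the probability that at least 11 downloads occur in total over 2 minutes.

Independent Poisson processes superpose: combined rate λ = 4.1 + 1.7 = 5.8 per minute.
Over the interval, μ = 5.8 × 2 = 11.6 (2 minutes).
P(N ≥ 11) = 1 − P(N ≤ 10) ≈ 0.6095.

0.6095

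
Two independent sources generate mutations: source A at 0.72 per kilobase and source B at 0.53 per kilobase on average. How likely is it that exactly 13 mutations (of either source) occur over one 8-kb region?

Independent Poisson processes superpose: combined rate λ = 0.72 + 0.53 = 1.25 per kilobase.
Over the interval, μ = 1.25 × 8 = 10 (an 8-kb region = 8 kilobases).
P(N = 13) = e^(−10) · 10^13/13! ≈ 0.0729.

0.0729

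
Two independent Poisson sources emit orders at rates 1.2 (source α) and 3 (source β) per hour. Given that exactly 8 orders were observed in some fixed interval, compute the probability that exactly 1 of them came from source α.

Given the total, each event is independently from source α with probability p = λ_α/(λ_α+λ_β) = 1.2/4.2 ≈ 0.2857.
So K ~ Binomial(8, 1.2/4.2): P(K = 1) = C(8,1) · (1.2/4.2)^1 · (3/4.2)^7 ≈ 0.2168.

0.2168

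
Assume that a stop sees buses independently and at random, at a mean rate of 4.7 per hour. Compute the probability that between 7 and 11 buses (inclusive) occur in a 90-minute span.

0.5021

Over the interval, μ = 4.7 × 1.5 = 7.05 (a 90-minute span = 1.5 hours).
P(7 ≤ N ≤ 11) = Σ_{j=7}^{11} e^(−7.05) · 7.05^j/j! ≈ 0.5021.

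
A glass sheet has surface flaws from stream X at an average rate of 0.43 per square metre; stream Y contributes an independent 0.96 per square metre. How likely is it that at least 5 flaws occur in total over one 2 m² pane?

Independent Poisson processes superpose: combined rate λ = 0.43 + 0.96 = 1.39 per square metre.
Over the interval, μ = 1.39 × 2 = 2.78 (a 2 m² pane = 2 square metres).
P(N ≥ 5) = 1 − P(N ≤ 4) ≈ 0.1492.

0.1492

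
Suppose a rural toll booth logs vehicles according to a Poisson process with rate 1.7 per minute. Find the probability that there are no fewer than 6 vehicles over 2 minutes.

Over the interval, μ = 1.7 × 2 = 3.4 (2 minutes).
P(N ≥ 6) = 1 − P(N ≤ 5) = 1 − Σ_{j=0}^{5} e^(−μ) μ^j/j! ≈ 0.1295.

0.1295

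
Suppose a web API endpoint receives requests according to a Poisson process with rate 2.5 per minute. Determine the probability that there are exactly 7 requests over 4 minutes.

0.0901

Over the interval, μ = 2.5 × 4 = 10 (4 minutes).
P(N = 7) = e^(−μ) μ^7/7! = e^(−10) · 10^7/5040 ≈ 0.0901.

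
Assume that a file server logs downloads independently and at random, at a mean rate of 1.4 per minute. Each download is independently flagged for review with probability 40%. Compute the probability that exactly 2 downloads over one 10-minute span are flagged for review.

0.0580

Thinning: the downloads that are flagged for review themselves form a Poisson process with rate 0.4 × 1.4 = 0.56 per minute.
Over the interval, μ = 0.56 × 10 = 5.6 (a 10-minute span = 10 minutes).
P(N = 2) = e^(−5.6) · 5.6^2/2! ≈ 0.0580.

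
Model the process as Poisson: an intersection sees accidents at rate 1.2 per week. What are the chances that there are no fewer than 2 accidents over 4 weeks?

Over the interval, μ = 1.2 × 4 = 4.8 (4 weeks).
P(N ≥ 2) = 1 − P(N ≤ 1) = 1 − Σ_{j=0}^{1} e^(−μ) μ^j/j! ≈ 0.9523.

0.9523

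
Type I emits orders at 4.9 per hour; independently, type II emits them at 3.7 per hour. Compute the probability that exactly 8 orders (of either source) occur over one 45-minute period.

Independent Poisson processes superpose: combined rate λ = 4.9 + 3.7 = 8.6 per hour.
Over the interval, μ = 8.6 × 0.75 = 6.45 (a 45-minute period = 0.75 hours).
P(N = 8) = e^(−6.45) · 6.45^8/8! ≈ 0.1174.

0.1174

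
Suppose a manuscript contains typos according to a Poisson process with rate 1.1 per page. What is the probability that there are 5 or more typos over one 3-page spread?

0.2374

Over the interval, μ = 1.1 × 3 = 3.3 (a 3-page spread = 3 pages).
P(N ≥ 5) = 1 − P(N ≤ 4) = 1 − Σ_{j=0}^{4} e^(−μ) μ^j/j! ≈ 0.2374.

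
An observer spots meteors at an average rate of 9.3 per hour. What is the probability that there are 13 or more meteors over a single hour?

With mean μ = 9.3 per hour,
P(N ≥ 13) = 1 − P(N ≤ 12) = 1 − Σ_{j=0}^{12} e^(−μ) μ^j/j! ≈ 0.1471.

0.1471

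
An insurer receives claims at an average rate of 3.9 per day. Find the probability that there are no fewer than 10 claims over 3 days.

Over the interval, μ = 3.9 × 3 = 11.7 (3 days).
P(N ≥ 10) = 1 − P(N ≤ 9) = 1 − Σ_{j=0}^{9} e^(−μ) μ^j/j! ≈ 0.7304.

0.7304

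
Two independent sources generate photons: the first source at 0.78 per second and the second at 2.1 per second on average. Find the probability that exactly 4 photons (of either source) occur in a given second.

Independent Poisson processes superpose: combined rate λ = 0.78 + 2.1 = 2.88 per second.
So μ = 2.88.
P(N = 4) = e^(−2.88) · 2.88^4/4! ≈ 0.1609.

0.1609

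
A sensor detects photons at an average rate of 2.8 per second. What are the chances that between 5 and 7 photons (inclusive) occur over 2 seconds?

Over the interval, μ = 2.8 × 2 = 5.6 (2 seconds).
P(5 ≤ N ≤ 7) = Σ_{j=5}^{7} e^(−5.6) · 5.6^j/j! ≈ 0.4548.

0.4548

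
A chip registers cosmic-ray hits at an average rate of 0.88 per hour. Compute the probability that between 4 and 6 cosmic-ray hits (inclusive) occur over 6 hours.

Over the interval, μ = 0.88 × 6 = 5.28 (6 hours).
P(4 ≤ N ≤ 6) = Σ_{j=4}^{6} e^(−5.28) · 5.28^j/j! ≈ 0.4923.

0.4923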